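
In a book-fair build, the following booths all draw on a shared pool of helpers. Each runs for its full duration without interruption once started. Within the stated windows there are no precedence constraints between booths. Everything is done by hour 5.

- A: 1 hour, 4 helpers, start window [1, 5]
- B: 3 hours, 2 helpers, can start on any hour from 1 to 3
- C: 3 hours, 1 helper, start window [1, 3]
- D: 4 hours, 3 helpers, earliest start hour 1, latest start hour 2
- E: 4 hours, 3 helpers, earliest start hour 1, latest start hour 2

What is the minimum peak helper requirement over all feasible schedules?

9

Early-start (A@1, B@1, C@1, D@1, E@1) gives peak 13: h1:13  h2:9  h3:9  h4:6  h5:0.
Shift D→2, E→2.
Schedule A@1, B@1, C@1, D@2, E@2: h1:7  h2:9  h3:9  h4:6  h5:6 — peak 9.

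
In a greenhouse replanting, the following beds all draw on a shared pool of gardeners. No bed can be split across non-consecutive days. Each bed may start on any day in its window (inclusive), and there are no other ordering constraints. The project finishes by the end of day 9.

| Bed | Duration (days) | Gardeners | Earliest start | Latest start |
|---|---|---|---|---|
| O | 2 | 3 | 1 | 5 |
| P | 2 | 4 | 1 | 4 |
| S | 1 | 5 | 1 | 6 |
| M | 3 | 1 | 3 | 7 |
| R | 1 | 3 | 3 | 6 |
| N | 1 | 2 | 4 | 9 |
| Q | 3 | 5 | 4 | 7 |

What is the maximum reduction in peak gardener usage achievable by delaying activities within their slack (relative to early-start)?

7

Early-start peak: d1:12  d2:7  d3:4  d4:8  d5:6  d6:5  d7:0  d8:0  d9:0 ⇒ 12.
Leveled (O@2, P@4, S@1, M@3, R@6, N@6, Q@7): d1:5  d2:3  d3:4  d4:5  d5:5  d6:5  d7:5  d8:5  d9:5 ⇒ 5.
Reduction 12 − 5 = 7.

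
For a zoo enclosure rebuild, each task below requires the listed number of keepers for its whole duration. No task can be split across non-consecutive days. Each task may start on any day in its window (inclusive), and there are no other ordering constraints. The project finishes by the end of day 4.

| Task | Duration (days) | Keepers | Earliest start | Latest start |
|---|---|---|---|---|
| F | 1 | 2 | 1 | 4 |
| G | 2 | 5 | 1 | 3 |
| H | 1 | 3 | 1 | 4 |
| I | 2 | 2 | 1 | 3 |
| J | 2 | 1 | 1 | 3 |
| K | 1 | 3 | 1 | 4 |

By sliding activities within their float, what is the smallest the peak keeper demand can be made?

Early-start (F@1, G@1, H@1, I@1, J@1, K@1) gives peak 16: d1:16  d2:8  d3:0  d4:0.
Shift H→3, I→2, J→3, K→4.
Schedule F@1, G@1, H@3, I@2, J@3, K@4: d1:7  d2:7  d3:6  d4:4 — peak 7.

7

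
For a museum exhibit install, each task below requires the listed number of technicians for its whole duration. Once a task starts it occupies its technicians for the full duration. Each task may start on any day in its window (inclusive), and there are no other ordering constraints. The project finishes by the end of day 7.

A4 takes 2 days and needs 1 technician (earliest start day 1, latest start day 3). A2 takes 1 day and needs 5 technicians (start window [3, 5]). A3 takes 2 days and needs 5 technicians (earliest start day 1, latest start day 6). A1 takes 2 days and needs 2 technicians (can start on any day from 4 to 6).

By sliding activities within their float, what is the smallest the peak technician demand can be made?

Early-start (A4@1, A2@3, A3@1, A1@4) gives peak 6: d1:6  d2:6  d3:5  d4:2  d5:2  d6:0  d7:0.
Shift A3→4, A1→6.
Schedule A4@1, A2@3, A3@4, A1@6: d1:1  d2:1  d3:5  d4:5  d5:5  d6:2  d7:2 — peak 5.

5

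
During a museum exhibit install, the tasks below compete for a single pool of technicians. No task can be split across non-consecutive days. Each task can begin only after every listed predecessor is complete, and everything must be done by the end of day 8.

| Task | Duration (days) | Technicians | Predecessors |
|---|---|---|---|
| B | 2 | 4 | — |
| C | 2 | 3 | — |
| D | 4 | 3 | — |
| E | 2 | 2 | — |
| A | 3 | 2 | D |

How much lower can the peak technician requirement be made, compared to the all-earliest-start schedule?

Early-start peak: d1:12  d2:12  d3:3  d4:3  d5:2  d6:2  d7:2  d8:0 ⇒ 12.
Leveled (B@5, C@1, D@1, E@3, A@5): d1:6  d2:6  d3:5  d4:5  d5:6  d6:6  d7:2  d8:0 ⇒ 6.
Reduction 12 − 6 = 6.

6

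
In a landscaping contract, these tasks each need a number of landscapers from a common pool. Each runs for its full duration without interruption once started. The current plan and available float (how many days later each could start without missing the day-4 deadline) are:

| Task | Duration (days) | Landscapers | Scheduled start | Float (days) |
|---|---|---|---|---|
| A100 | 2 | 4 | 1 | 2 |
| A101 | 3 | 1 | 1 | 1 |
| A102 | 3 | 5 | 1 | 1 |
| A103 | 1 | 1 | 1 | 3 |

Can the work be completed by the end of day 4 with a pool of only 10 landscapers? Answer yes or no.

Schedule A100@1, A101@1, A102@1, A103@3: d1:10  d2:10  d3:7  d4:0 — peak 10 ≤ 10.

yes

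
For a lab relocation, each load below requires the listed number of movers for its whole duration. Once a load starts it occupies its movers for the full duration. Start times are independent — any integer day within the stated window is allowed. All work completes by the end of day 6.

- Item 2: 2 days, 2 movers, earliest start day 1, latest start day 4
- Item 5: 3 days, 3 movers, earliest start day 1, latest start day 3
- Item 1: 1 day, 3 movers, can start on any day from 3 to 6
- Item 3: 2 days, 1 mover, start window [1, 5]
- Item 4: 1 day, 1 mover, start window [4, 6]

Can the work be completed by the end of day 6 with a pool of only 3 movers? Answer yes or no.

no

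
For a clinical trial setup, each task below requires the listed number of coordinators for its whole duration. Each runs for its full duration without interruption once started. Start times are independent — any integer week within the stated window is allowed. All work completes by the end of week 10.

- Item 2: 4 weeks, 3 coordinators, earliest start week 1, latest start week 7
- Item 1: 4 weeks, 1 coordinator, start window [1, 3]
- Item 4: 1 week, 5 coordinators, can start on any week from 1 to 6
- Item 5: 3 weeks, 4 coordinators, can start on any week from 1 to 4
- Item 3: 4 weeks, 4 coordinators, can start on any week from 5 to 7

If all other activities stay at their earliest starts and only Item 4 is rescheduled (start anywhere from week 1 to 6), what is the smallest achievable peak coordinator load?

9

Item 4@1: w1:13  w2:8  w3:8  w4:4  w5:4  w6:4  w7:4  w8:4  w9:0  w10:0 → peak 13
Item 4@2: w1:8  w2:13  w3:8  w4:4  w5:4  w6:4  w7:4  w8:4  w9:0  w10:0 → peak 13
Item 4@3: w1:8  w2:8  w3:13  w4:4  w5:4  w6:4  w7:4  w8:4  w9:0  w10:0 → peak 13
Item 4@4: w1:8  w2:8  w3:8  w4:9  w5:4  w6:4  w7:4  w8:4  w9:0  w10:0 → peak 9
Item 4@5: w1:8  w2:8  w3:8  w4:4  w5:9  w6:4  w7:4  w8:4  w9:0  w10:0 → peak 9
Item 4@6: w1:8  w2:8  w3:8  w4:4  w5:4  w6:9  w7:4  w8:4  w9:0  w10:0 → peak 9
Best is Item 4@4, peak 9.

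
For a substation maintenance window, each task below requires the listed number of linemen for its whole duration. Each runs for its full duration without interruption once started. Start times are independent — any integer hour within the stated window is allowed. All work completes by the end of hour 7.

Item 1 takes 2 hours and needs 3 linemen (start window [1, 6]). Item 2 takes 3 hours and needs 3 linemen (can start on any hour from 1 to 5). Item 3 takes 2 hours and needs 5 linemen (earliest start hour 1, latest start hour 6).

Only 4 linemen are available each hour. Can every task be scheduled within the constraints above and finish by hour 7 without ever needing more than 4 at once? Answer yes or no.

no

The minimum achievable peak is 5; 4 < 5, so no feasible schedule stays within the cap.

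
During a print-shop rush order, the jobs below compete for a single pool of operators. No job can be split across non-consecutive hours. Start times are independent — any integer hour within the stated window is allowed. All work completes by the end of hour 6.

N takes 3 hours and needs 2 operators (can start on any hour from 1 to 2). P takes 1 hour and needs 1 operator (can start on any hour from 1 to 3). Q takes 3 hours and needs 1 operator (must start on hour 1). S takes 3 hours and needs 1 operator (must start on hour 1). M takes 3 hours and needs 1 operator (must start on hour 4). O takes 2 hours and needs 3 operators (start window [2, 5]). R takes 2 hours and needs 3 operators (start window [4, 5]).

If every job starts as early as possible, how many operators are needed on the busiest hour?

7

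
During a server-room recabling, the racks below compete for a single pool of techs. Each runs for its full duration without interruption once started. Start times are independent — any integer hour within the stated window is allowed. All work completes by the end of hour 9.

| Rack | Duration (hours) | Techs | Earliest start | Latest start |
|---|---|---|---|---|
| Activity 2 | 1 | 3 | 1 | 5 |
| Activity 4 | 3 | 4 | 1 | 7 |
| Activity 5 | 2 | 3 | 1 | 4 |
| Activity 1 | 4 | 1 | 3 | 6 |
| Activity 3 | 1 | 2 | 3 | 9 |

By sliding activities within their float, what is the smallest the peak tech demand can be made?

4

Early-start (Activity 2@1, Activity 4@1, Activity 5@1, Activity 1@3, Activity 3@3) gives peak 10: h1:10  h2:7  h3:7  h4:1  h5:1  h6:1  h7:0  h8:0  h9:0.
Shift Activity 4→7, Activity 5→2, Activity 3→4.
Schedule Activity 2@1, Activity 4@7, Activity 5@2, Activity 1@3, Activity 3@4: h1:3  h2:3  h3:4  h4:3  h5:1  h6:1  h7:4  h8:4  h9:4 — peak 4.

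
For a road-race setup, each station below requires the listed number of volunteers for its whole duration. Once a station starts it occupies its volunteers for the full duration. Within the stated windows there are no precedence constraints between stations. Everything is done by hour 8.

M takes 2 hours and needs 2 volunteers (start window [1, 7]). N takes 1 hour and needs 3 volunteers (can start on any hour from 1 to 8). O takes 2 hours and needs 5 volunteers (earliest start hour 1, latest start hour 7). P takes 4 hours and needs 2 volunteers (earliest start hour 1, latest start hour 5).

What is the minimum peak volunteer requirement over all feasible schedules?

5

Early-start (M@1, N@1, O@1, P@1) gives peak 12: h1:12  h2:9  h3:2  h4:2  h5:0  h6:0  h7:0  h8:0.
Shift O→3, P→5.
Schedule M@1, N@1, O@3, P@5: h1:5  h2:2  h3:5  h4:5  h5:2  h6:2  h7:2  h8:2 — peak 5.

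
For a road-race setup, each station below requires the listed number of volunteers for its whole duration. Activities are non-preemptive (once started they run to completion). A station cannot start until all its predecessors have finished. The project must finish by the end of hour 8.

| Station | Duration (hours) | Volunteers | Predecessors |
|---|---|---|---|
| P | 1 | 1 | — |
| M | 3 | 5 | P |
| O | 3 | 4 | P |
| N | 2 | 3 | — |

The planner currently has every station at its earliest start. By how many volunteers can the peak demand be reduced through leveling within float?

Early-start peak: h1:4  h2:12  h3:9  h4:9  h5:0  h6:0  h7:0  h8:0 ⇒ 12.
Leveled (P@1, M@3, O@6, N@1): h1:4  h2:3  h3:5  h4:5  h5:5  h6:4  h7:4  h8:4 ⇒ 5.
Reduction 12 − 5 = 7.

7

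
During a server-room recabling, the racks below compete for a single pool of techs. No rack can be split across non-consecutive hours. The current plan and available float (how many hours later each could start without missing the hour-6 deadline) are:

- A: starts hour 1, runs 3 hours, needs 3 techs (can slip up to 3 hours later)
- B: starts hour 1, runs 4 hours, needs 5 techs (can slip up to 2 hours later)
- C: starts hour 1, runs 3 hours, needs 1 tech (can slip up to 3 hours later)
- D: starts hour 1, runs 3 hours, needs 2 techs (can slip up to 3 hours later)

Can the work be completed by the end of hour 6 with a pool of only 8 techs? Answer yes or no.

yes

Schedule A@1, B@1, C@4, D@4: h1:8  h2:8  h3:8  h4:8  h5:3  h6:3 — peak 8 ≤ 8.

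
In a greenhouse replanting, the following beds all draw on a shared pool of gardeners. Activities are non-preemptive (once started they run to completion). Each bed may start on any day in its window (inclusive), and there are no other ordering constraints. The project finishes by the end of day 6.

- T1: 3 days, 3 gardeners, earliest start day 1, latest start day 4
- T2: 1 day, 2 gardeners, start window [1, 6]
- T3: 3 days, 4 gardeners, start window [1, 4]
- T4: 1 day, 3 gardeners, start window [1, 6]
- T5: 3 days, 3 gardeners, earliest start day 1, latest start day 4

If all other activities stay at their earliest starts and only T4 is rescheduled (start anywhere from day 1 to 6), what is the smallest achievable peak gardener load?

T4@1: d1:15  d2:10  d3:10  d4:0  d5:0  d6:0 → peak 15
T4@2: d1:12  d2:13  d3:10  d4:0  d5:0  d6:0 → peak 13
T4@3: d1:12  d2:10  d3:13  d4:0  d5:0  d6:0 → peak 13
T4@4: d1:12  d2:10  d3:10  d4:3  d5:0  d6:0 → peak 12
T4@5: d1:12  d2:10  d3:10  d4:0  d5:3  d6:0 → peak 12
T4@6: d1:12  d2:10  d3:10  d4:0  d5:0  d6:3 → peak 12
Best is T4@4, peak 12.

12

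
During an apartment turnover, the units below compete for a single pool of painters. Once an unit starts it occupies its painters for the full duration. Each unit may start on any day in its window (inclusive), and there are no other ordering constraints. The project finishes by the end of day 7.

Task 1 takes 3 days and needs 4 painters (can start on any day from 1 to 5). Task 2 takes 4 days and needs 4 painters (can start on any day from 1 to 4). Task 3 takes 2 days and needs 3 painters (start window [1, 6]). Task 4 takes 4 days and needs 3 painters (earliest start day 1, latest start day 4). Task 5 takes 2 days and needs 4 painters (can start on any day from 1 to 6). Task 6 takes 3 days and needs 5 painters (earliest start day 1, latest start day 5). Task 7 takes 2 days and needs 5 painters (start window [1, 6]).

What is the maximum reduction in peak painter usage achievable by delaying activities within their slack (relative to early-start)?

16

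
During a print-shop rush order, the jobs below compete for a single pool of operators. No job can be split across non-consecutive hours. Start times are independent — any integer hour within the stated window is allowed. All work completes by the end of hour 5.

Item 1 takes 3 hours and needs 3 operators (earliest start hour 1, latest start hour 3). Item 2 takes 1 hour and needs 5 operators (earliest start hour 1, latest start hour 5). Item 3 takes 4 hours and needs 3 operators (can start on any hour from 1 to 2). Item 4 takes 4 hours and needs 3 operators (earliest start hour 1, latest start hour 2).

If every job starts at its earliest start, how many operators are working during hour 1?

14

At early start, hour 1 has: Item 1, Item 2, Item 3, Item 4.
Demand: 3 + 5 + 3 + 3 = 14.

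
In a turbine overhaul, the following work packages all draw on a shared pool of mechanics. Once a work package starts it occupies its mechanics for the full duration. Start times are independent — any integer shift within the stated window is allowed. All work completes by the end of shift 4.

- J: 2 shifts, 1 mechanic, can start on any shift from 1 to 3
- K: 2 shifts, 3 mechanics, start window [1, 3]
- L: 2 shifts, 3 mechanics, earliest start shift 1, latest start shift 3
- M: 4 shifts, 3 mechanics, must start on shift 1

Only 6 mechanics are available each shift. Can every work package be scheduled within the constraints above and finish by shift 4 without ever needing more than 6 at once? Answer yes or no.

no

Total mechanic-shifts = 26; over 4 shifts the average is 26/4 > 6, so some shift must exceed 6.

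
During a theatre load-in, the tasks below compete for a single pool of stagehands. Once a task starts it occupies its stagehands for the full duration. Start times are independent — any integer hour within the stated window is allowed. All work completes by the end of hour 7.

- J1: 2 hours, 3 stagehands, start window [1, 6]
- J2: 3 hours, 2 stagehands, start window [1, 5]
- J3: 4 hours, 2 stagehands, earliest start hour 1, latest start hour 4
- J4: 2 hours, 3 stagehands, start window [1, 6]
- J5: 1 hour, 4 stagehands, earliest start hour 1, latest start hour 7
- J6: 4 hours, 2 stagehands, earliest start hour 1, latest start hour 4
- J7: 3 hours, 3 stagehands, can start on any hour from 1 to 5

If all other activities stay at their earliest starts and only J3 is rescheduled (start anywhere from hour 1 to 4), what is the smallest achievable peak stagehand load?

J3@1: h1:19  h2:15  h3:9  h4:4  h5:0  h6:0  h7:0 → peak 19
J3@2: h1:17  h2:15  h3:9  h4:4  h5:2  h6:0  h7:0 → peak 17
J3@3: h1:17  h2:13  h3:9  h4:4  h5:2  h6:2  h7:0 → peak 17
J3@4: h1:17  h2:13  h3:7  h4:4  h5:2  h6:2  h7:2 → peak 17
Best is J3@2, peak 17.

17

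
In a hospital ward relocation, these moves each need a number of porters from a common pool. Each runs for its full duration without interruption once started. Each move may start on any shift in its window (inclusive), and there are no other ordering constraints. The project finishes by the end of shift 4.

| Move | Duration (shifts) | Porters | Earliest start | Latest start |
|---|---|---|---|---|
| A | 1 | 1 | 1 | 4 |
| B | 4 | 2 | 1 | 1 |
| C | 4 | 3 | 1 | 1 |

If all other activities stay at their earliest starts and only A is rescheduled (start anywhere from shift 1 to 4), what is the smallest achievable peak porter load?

A@1: s1:6  s2:5  s3:5  s4:5 → peak 6
A@2: s1:5  s2:6  s3:5  s4:5 → peak 6
A@3: s1:5  s2:5  s3:6  s4:5 → peak 6
A@4: s1:5  s2:5  s3:5  s4:6 → peak 6
Best is A@1, peak 6.

6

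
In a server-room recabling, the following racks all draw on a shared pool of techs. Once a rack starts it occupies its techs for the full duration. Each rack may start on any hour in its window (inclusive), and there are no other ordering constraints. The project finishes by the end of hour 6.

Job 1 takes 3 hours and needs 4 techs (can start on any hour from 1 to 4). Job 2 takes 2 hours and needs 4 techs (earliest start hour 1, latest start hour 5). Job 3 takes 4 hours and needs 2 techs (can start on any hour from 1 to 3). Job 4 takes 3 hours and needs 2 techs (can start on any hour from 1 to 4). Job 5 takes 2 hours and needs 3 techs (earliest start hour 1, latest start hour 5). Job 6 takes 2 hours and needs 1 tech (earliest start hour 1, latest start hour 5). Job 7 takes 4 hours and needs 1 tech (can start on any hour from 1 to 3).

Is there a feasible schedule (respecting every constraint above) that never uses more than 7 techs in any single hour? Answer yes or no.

no

Total tech-hours = 46; over 6 hours the average is 46/6 > 7, so some hour must exceed 7.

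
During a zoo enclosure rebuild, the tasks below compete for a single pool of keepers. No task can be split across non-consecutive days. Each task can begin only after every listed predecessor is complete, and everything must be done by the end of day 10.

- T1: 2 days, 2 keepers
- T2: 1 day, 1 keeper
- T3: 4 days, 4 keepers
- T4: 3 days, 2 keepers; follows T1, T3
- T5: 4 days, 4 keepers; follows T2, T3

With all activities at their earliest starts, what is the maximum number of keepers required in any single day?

Early-start schedule: T1@1, T2@1, T3@1, T4@5, T5@5.
Load per day: day 1: 7, day 2: 6, day 3: 4, day 4: 4, day 5: 6, day 6: 6, day 7: 6, day 8: 4, day 9: 0, day 10: 0.
Peak is 7.

7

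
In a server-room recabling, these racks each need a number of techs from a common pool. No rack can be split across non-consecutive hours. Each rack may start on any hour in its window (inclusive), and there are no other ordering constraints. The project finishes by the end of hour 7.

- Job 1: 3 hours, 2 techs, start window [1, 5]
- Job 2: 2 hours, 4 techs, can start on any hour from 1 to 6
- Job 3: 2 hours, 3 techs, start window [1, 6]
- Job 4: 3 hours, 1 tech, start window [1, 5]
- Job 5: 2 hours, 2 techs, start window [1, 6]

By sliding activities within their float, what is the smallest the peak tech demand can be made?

Early-start (Job 1@1, Job 2@1, Job 3@1, Job 4@1, Job 5@1) gives peak 12: h1:12  h2:12  h3:3  h4:0  h5:0  h6:0  h7:0.
Shift Job 2→6, Job 3→4, Job 4→3.
Schedule Job 1@1, Job 2@6, Job 3@4, Job 4@3, Job 5@1: h1:4  h2:4  h3:3  h4:4  h5:4  h6:4  h7:4 — peak 4.
Total tech-hours = 27 over 7 hours ⇒ peak ≥ ⌈27/7⌉ = 4, so 4 is optimal.

4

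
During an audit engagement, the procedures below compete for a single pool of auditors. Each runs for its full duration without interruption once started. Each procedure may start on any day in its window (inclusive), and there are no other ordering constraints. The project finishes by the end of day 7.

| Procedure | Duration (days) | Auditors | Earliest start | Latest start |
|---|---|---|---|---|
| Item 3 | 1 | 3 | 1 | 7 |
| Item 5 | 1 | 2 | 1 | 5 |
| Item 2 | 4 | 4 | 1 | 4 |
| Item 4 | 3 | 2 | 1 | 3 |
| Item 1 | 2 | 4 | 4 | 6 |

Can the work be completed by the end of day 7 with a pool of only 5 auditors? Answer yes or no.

no

The minimum achievable peak is 6; 5 < 6, so no feasible schedule stays within the cap.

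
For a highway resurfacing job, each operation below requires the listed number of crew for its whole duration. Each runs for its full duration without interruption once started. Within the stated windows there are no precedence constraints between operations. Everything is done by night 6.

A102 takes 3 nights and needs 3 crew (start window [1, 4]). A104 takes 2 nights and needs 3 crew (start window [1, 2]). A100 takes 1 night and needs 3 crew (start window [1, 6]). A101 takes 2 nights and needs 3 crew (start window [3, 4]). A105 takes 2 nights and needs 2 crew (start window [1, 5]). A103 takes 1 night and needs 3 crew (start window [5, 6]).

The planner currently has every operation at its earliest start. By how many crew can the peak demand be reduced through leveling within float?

5

Early-start peak: n1:11  n2:8  n3:6  n4:3  n5:3  n6:0 ⇒ 11.
Leveled (A102@1, A104@1, A100@3, A101@4, A105@4, A103@6): n1:6  n2:6  n3:6  n4:5  n5:5  n6:3 ⇒ 6.
Reduction 11 − 6 = 5.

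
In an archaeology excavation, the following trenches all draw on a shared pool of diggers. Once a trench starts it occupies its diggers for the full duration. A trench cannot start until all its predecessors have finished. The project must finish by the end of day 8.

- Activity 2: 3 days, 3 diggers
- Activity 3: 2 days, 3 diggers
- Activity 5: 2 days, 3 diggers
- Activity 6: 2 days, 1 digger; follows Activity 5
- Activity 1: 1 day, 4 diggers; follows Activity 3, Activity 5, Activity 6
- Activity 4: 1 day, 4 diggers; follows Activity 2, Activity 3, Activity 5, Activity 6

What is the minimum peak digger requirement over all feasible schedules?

6

Early-start (Activity 2@1, Activity 3@1, Activity 5@1, Activity 6@3, Activity 1@5, Activity 4@5) gives peak 9: d1:9  d2:9  d3:4  d4:1  d5:8  d6:0  d7:0  d8:0.
Shift Activity 5→3, Activity 6→5, Activity 1→7, Activity 4→8.
Schedule Activity 2@1, Activity 3@1, Activity 5@3, Activity 6@5, Activity 1@7, Activity 4@8: d1:6  d2:6  d3:6  d4:3  d5:1  d6:1  d7:4  d8:4 — peak 6.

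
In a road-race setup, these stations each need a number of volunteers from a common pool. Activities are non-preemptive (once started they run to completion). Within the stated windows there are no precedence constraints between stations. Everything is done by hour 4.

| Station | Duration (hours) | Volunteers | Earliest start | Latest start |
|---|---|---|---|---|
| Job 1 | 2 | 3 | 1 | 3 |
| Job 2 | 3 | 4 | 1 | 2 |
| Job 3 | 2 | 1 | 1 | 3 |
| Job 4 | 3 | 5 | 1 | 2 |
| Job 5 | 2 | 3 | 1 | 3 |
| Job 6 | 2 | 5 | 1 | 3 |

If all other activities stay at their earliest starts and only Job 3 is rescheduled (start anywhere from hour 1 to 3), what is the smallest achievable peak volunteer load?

20

Job 3@1: h1:21  h2:21  h3:9  h4:0 → peak 21
Job 3@2: h1:20  h2:21  h3:10  h4:0 → peak 21
Job 3@3: h1:20  h2:20  h3:10  h4:1 → peak 20
Best is Job 3@3, peak 20.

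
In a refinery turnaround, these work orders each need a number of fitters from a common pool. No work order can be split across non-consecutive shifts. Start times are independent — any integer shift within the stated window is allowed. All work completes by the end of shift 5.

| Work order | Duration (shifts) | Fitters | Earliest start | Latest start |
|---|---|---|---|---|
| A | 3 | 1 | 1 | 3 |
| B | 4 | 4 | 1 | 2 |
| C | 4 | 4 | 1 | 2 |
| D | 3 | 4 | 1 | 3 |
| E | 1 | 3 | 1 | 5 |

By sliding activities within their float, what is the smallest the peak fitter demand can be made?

13

Early-start (A@1, B@1, C@1, D@1, E@1) gives peak 16: s1:16  s2:13  s3:13  s4:8  s5:0.
Shift E→4.
Schedule A@1, B@1, C@1, D@1, E@4: s1:13  s2:13  s3:13  s4:11  s5:0 — peak 13.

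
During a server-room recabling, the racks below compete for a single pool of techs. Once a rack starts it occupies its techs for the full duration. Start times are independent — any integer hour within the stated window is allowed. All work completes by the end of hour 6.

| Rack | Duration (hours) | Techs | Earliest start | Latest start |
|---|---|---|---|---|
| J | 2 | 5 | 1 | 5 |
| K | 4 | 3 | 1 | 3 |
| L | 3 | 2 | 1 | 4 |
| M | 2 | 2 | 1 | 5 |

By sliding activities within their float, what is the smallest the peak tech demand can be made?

7

Early-start (J@1, K@1, L@1, M@1) gives peak 12: h1:12  h2:12  h3:5  h4:3  h5:0  h6:0.
Shift K→3, M→3.
Schedule J@1, K@3, L@1, M@3: h1:7  h2:7  h3:7  h4:5  h5:3  h6:3 — peak 7.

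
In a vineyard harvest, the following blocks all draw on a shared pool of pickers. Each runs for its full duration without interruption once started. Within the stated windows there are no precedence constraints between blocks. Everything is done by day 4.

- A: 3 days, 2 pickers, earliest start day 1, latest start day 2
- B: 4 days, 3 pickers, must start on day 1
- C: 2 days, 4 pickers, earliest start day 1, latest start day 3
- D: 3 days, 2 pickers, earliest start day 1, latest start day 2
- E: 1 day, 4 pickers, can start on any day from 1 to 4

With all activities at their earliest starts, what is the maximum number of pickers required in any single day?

15

Early-start schedule: A@1, B@1, C@1, D@1, E@1.
Load per day: day 1: 15, day 2: 11, day 3: 7, day 4: 3.
Peak is 15.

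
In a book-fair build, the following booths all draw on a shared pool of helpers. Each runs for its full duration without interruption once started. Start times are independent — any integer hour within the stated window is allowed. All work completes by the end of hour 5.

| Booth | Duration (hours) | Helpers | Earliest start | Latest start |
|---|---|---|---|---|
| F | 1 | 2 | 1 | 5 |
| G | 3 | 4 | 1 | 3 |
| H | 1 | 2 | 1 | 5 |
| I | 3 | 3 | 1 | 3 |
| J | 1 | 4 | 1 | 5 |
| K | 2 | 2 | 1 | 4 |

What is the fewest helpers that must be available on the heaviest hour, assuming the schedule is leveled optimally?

7

Early-start (F@1, G@1, H@1, I@1, J@1, K@1) gives peak 17: h1:17  h2:9  h3:7  h4:0  h5:0.
Shift H→4, I→2, J→5, K→4.
Schedule F@1, G@1, H@4, I@2, J@5, K@4: h1:6  h2:7  h3:7  h4:7  h5:6 — peak 7.
Total helper-hours = 33 over 5 hours ⇒ peak ≥ ⌈33/5⌉ = 7, so 7 is optimal.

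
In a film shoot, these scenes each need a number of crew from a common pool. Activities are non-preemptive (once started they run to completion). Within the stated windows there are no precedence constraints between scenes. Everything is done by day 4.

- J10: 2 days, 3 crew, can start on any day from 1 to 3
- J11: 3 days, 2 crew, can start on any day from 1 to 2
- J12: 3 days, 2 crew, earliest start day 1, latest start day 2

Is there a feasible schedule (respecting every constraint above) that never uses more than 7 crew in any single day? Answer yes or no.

yes

Schedule J10@1, J11@1, J12@1: d1:7  d2:7  d3:4  d4:0 — peak 7 ≤ 7.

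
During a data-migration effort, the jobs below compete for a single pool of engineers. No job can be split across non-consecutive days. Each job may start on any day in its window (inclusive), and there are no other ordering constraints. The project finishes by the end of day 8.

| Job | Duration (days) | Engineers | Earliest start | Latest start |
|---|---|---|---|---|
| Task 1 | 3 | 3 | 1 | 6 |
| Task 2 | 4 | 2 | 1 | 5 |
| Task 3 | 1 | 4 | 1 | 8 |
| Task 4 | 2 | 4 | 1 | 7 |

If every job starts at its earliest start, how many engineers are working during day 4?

At early start, day 4 has: Task 2.
Demand: 2 = 2.

2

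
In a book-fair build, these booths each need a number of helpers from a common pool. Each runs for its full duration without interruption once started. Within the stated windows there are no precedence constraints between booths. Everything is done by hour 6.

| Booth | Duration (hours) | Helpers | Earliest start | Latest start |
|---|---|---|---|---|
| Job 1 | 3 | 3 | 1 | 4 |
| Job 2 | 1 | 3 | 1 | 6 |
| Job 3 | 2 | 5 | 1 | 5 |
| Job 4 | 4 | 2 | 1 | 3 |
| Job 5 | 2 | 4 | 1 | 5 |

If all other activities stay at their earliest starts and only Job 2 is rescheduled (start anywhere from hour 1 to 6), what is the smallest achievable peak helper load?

Job 2@1: h1:17  h2:14  h3:5  h4:2  h5:0  h6:0 → peak 17
Job 2@2: h1:14  h2:17  h3:5  h4:2  h5:0  h6:0 → peak 17
Job 2@3: h1:14  h2:14  h3:8  h4:2  h5:0  h6:0 → peak 14
Job 2@4: h1:14  h2:14  h3:5  h4:5  h5:0  h6:0 → peak 14
Job 2@5: h1:14  h2:14  h3:5  h4:2  h5:3  h6:0 → peak 14
Job 2@6: h1:14  h2:14  h3:5  h4:2  h5:0  h6:3 → peak 14
Best is Job 2@3, peak 14.

14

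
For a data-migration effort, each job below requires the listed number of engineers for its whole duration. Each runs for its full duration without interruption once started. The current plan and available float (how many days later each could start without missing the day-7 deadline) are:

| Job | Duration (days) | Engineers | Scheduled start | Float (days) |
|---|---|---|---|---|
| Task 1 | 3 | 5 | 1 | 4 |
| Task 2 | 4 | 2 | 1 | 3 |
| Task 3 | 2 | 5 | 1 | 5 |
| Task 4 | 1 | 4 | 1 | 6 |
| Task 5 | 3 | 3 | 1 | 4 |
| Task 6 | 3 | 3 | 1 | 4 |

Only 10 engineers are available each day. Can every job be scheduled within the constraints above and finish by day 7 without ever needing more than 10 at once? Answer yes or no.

yes

Schedule Task 1@1, Task 2@1, Task 3@4, Task 4@6, Task 5@1, Task 6@4: d1:10  d2:10  d3:10  d4:10  d5:8  d6:7  d7:0 — peak 10 ≤ 10.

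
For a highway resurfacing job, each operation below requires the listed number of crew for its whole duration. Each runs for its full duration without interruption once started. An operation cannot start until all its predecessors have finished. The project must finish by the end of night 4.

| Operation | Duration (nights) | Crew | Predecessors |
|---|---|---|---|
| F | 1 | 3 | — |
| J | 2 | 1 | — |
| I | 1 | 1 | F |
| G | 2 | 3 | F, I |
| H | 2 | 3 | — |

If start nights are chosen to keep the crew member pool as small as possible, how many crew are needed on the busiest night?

6

Early-start (F@1, J@1, I@2, G@3, H@1) gives peak 7: n1:7  n2:5  n3:3  n4:3.
Shift H→2.
Schedule F@1, J@1, I@2, G@3, H@2: n1:4  n2:5  n3:6  n4:3 — peak 6.
No arrangement of the 9 feasible schedules does better.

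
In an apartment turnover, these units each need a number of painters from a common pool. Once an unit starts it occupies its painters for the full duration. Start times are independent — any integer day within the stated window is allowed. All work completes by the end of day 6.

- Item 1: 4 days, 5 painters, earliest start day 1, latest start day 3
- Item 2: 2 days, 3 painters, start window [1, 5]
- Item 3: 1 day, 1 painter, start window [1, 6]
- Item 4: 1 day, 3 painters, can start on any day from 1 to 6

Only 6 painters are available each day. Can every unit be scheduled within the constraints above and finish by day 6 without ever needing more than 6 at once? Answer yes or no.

yes

Schedule Item 1@1, Item 2@5, Item 3@1, Item 4@5: d1:6  d2:5  d3:5  d4:5  d5:6  d6:3 — peak 6 ≤ 6.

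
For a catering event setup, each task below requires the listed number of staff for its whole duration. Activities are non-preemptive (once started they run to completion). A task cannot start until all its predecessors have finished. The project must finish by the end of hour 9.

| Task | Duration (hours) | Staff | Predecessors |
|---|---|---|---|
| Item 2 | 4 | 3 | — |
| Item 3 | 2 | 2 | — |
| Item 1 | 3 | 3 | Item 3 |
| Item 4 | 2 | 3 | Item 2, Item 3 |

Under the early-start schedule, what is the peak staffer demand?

6

Early-start schedule: Item 2@1, Item 3@1, Item 1@3, Item 4@5.
Load per hour: hour 1: 5, hour 2: 5, hour 3: 6, hour 4: 6, hour 5: 6, hour 6: 3, hour 7: 0, hour 8: 0, hour 9: 0.
Peak is 6.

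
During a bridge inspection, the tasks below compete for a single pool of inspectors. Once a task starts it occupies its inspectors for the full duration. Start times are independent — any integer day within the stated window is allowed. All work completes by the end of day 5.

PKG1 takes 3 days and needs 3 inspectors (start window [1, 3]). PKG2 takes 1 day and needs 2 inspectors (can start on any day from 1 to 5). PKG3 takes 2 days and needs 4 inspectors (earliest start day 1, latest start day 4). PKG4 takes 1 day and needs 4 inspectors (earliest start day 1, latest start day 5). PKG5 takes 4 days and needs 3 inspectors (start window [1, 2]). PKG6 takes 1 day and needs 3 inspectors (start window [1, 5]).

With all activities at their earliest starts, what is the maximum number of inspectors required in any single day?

Early-start schedule: PKG1@1, PKG2@1, PKG3@1, PKG4@1, PKG5@1, PKG6@1.
Load per day: day 1: 19, day 2: 10, day 3: 6, day 4: 3, day 5: 0.
Peak is 19.

19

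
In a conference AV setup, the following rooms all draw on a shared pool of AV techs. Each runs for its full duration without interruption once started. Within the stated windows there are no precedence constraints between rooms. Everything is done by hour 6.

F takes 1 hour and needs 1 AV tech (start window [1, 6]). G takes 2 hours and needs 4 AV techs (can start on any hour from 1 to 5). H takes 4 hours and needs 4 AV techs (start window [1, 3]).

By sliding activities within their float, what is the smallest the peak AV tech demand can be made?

5

Early-start (F@1, G@1, H@1) gives peak 9: h1:9  h2:8  h3:4  h4:4  h5:0  h6:0.
Shift H→3.
Schedule F@1, G@1, H@3: h1:5  h2:4  h3:4  h4:4  h5:4  h6:4 — peak 5.
Total AV tech-hours = 25 over 6 hours ⇒ peak ≥ ⌈25/6⌉ = 5, so 5 is optimal.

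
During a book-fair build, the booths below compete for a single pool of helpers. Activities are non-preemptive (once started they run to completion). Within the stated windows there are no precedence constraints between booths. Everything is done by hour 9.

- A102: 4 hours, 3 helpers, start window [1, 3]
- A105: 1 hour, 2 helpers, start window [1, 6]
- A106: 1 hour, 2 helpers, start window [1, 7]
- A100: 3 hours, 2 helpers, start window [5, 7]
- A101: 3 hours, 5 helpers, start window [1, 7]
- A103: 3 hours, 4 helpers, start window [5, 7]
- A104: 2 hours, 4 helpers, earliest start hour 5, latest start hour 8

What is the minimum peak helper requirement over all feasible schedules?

Early-start (A102@1, A105@1, A106@1, A100@5, A101@1, A103@5, A104@5) gives peak 12: h1:12  h2:8  h3:8  h4:3  h5:10  h6:10  h7:6  h8:0  h9:0.
Shift A101→2, A104→8.
Schedule A102@1, A105@1, A106@1, A100@5, A101@2, A103@5, A104@8: h1:7  h2:8  h3:8  h4:8  h5:6  h6:6  h7:6  h8:4  h9:4 — peak 8.

8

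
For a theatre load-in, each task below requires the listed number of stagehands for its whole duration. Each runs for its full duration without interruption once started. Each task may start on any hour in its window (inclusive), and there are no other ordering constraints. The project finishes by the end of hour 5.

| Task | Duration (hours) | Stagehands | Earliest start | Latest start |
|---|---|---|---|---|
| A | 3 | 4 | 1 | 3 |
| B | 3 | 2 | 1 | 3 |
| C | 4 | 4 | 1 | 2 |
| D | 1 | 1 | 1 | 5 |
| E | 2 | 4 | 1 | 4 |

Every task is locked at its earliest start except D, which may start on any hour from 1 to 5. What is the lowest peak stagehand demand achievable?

14

D@1: h1:15  h2:14  h3:10  h4:4  h5:0 → peak 15
D@2: h1:14  h2:15  h3:10  h4:4  h5:0 → peak 15
D@3: h1:14  h2:14  h3:11  h4:4  h5:0 → peak 14
D@4: h1:14  h2:14  h3:10  h4:5  h5:0 → peak 14
D@5: h1:14  h2:14  h3:10  h4:4  h5:1 → peak 14
Best is D@3, peak 14.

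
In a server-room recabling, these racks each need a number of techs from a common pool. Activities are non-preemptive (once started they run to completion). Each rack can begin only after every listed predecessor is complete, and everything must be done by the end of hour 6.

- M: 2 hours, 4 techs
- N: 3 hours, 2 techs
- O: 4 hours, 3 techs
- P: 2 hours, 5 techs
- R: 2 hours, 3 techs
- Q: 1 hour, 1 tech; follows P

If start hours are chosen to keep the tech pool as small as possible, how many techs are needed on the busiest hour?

Early-start (M@1, N@1, O@1, P@1, R@1, Q@3) gives peak 17: h1:17  h2:17  h3:6  h4:3  h5:0  h6:0.
Shift M→5, O→3, R→3, Q→4.
Schedule M@5, N@1, O@3, P@1, R@3, Q@4: h1:7  h2:7  h3:8  h4:7  h5:7  h6:7 — peak 8.
Total tech-hours = 43 over 6 hours ⇒ peak ≥ ⌈43/6⌉ = 8, so 8 is optimal.

8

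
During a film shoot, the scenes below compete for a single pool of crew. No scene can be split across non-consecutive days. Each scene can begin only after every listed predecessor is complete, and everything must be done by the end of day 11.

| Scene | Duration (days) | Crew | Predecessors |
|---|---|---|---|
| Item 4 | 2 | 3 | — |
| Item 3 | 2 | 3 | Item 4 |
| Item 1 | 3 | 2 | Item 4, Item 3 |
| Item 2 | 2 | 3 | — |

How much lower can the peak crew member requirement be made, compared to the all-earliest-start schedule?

3

Early-start peak: d1:6  d2:6  d3:3  d4:3  d5:2  d6:2  d7:2  d8:0  d9:0  d10:0  d11:0 ⇒ 6.
Leveled (Item 4@1, Item 3@3, Item 1@5, Item 2@8): d1:3  d2:3  d3:3  d4:3  d5:2  d6:2  d7:2  d8:3  d9:3  d10:0  d11:0 ⇒ 3.
Reduction 6 − 3 = 3.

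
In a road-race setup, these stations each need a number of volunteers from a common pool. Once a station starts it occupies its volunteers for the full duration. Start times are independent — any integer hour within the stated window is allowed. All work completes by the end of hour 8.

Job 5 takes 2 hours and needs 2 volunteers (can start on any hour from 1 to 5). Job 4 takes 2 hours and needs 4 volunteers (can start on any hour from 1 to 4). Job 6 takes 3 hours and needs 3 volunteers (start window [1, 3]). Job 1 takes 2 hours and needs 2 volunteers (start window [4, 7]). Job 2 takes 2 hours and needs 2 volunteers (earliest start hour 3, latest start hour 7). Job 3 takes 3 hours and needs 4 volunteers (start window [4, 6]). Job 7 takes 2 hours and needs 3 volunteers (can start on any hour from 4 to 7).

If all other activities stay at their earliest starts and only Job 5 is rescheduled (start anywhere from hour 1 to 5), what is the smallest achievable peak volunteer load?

Job 5@1: h1:9  h2:9  h3:5  h4:11  h5:9  h6:4  h7:0  h8:0 → peak 11
Job 5@2: h1:7  h2:9  h3:7  h4:11  h5:9  h6:4  h7:0  h8:0 → peak 11
Job 5@3: h1:7  h2:7  h3:7  h4:13  h5:9  h6:4  h7:0  h8:0 → peak 13
Job 5@4: h1:7  h2:7  h3:5  h4:13  h5:11  h6:4  h7:0  h8:0 → peak 13
Job 5@5: h1:7  h2:7  h3:5  h4:11  h5:11  h6:6  h7:0  h8:0 → peak 11
Best is Job 5@1, peak 11.

11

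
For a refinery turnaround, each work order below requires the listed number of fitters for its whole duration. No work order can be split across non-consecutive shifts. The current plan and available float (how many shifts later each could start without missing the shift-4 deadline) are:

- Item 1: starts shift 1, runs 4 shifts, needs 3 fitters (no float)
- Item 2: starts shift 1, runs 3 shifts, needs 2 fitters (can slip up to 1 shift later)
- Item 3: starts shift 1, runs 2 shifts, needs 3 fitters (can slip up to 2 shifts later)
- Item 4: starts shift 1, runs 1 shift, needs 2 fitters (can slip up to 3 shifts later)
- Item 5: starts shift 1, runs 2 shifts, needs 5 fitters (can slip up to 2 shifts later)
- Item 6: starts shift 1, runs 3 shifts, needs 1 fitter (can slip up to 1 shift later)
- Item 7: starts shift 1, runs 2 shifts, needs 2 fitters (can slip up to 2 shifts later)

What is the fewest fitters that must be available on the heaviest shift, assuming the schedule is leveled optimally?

Early-start (Item 1@1, Item 2@1, Item 3@1, Item 4@1, Item 5@1, Item 6@1, Item 7@1) gives peak 18: s1:18  s2:16  s3:6  s4:3.
Shift Item 4→4, Item 5→3.
Schedule Item 1@1, Item 2@1, Item 3@1, Item 4@4, Item 5@3, Item 6@1, Item 7@1: s1:11  s2:11  s3:11  s4:10 — peak 11.
Total fitter-shifts = 43 over 4 shifts ⇒ peak ≥ ⌈43/4⌉ = 11, so 11 is optimal.

11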